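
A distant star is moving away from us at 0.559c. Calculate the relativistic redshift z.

β = 0.559
(1+β)/(1-β) = 1.559/0.441 = 3.535
√(3.535) = 1.8802
z = 1.8802 - 1 = 0.8802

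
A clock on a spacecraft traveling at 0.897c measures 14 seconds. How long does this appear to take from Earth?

Proper time Δt₀ = 14 seconds
γ = 1/√(1 - 0.897²) = 2.262
Δt = γΔt₀ = 2.262 × 14 = 31.67 seconds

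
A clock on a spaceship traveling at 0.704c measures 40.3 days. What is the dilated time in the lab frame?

Proper time Δt₀ = 40.3 days
γ = 1/√(1 - 0.704²) = 1.408
Δt = γΔt₀ = 1.408 × 40.3 = 56.74 days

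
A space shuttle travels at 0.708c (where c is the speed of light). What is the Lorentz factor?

v/c = 0.708, so (v/c)² = 0.501264
1 - (v/c)² = 0.498736
γ = 1/√(0.498736) = 1.416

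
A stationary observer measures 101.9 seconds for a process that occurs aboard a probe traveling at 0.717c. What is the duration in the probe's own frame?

Dilated time Δt = 101.9 seconds
γ = 1/√(1 - 0.717²) = 1.4346
Δt₀ = Δt/γ = 101.9/1.4346 = 71.03 seconds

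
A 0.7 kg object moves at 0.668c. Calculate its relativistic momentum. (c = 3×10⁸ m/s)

γ = 1/√(1 - 0.668²) = 1.344
v = 0.668 × 3×10⁸ = 2.004×10⁸ m/s
p = γmv = 1.344 × 0.7 × 2.004×10⁸ = 1.885×10⁸ kg·m/s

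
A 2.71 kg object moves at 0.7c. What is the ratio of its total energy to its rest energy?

E = γmc², E₀ = mc²
E/E₀ = γ = 1/√(1 - 0.7²) = 1.400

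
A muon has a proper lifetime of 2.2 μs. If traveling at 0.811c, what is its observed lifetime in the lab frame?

Proper lifetime τ₀ = 2.2 μs
γ = 1/√(1 - 0.811²) = 1.709
τ = γτ₀ = 1.709 × 2.2 μs = 3.760 μs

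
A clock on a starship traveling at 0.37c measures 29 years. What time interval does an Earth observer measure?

Proper time Δt₀ = 29 years
γ = 1/√(1 - 0.37²) = 1.0764
Δt = γΔt₀ = 1.0764 × 29 = 31.22 years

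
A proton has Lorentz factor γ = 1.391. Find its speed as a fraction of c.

From γ = 1/√(1 - v²/c²):
1/γ² = 1/1.391² = 0.5168
v²/c² = 1 - 0.5168 = 0.4832
v/c = √(0.4832) = 0.6951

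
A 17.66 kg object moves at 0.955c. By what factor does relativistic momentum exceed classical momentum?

p_rel = γmv, p_class = mv
Ratio = γ = 1/√(1 - 0.955²) = 3.371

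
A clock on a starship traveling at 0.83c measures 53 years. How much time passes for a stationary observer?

Proper time Δt₀ = 53 years
γ = 1/√(1 - 0.83²) = 1.7929
Δt = γΔt₀ = 1.7929 × 53 = 95.02 years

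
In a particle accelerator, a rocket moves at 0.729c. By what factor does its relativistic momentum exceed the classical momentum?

p_rel = γmv, p_class = mv
Ratio = γ = 1/√(1 - 0.729²)
= 1/√(0.468559) = 1.461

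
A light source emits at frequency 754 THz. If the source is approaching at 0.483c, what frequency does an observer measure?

β = v/c = 0.483
(1+β)/(1-β) = 1.483/0.517 = 2.868
Doppler factor = √(2.868) = 1.694
f_obs = 754 × 1.694 = 1277 THz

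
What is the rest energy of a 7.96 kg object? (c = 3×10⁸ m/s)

c² = (3×10⁸)² = 9.000×10¹⁶ m²/s²
E₀ = mc² = 7.96 × 9.000×10¹⁶ = 7.164×10¹⁷ J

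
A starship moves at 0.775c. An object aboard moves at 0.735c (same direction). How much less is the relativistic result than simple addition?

Classical: u' + v = 0.735 + 0.775 = 1.51c
Relativistic: u = (0.735 + 0.775)/(1 + 0.569625) = 1.51/1.569625 = 0.9620c
Difference: 1.51 - 0.9620 = 0.5480c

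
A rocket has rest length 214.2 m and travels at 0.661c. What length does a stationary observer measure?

Proper length L₀ = 214.2 m
γ = 1/√(1 - 0.661²) = 1.333
L = L₀/γ = 214.2/1.333 = 160.7 m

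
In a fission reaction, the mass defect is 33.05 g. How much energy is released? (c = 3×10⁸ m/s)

Convert mass defect: Δm = 33.05 g = 0.03305 kg
E = Δm·c² = 0.03305 × (3×10⁸)²
= 0.03305 × 9×10¹⁶ = 2.975×10¹⁵ J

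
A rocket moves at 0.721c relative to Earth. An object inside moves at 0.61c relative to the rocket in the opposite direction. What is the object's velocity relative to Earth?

Object's velocity in rocket frame is u' = -0.61c
u = (u' + v)/(1 + u'v/c²) = (v - 0.61)/(1 - 0.61·v/c²)
Numerator: 0.721 - 0.61 = 0.111
Denominator: 1 - 0.43981 = 0.56019
u = 0.111/0.56019 = 0.1981c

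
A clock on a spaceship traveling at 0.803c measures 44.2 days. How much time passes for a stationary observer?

Proper time Δt₀ = 44.2 days
γ = 1/√(1 - 0.803²) = 1.6779
Δt = γΔt₀ = 1.6779 × 44.2 = 74.16 days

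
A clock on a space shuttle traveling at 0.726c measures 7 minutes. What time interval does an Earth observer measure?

Proper time Δt₀ = 7 minutes
γ = 1/√(1 - 0.726²) = 1.454
Δt = γΔt₀ = 1.454 × 7 = 10.18 minutes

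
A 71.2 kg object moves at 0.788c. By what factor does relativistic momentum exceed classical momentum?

p_rel = γmv, p_class = mv
Ratio = γ = 1/√(1 - 0.788²) = 1.624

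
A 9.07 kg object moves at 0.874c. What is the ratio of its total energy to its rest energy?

E = γmc², E₀ = mc²
E/E₀ = γ = 1/√(1 - 0.874²) = 2.058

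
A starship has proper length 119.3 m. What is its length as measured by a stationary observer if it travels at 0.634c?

Proper length L₀ = 119.3 m
γ = 1/√(1 - 0.634²) = 1.2931
L = L₀/γ = 119.3/1.2931 = 92.26 m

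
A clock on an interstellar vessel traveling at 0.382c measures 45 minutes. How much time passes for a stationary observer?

Proper time Δt₀ = 45 minutes
γ = 1/√(1 - 0.382²) = 1.082
Δt = γΔt₀ = 1.082 × 45 = 48.69 minutes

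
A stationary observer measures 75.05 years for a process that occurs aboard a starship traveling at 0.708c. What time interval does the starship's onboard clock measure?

Dilated time Δt = 75.05 years
γ = 1/√(1 - 0.708²) = 1.416
Δt₀ = Δt/γ = 75.05/1.416 = 53.00 years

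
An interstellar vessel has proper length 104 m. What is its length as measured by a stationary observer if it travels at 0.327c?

Proper length L₀ = 104 m
γ = 1/√(1 - 0.327²) = 1.0582
L = L₀/γ = 104/1.0582 = 98.28 m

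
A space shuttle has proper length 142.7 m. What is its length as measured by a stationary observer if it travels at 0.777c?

Proper length L₀ = 142.7 m
γ = 1/√(1 - 0.777²) = 1.5886
L = L₀/γ = 142.7/1.5886 = 89.83 m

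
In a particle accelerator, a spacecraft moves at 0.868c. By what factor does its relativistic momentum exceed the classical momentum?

p_rel = γmv, p_class = mv
Ratio = γ = 1/√(1 - 0.868²)
= 1/√(0.246576) = 2.014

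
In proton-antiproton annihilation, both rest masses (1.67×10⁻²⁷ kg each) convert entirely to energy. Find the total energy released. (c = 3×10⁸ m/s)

Both particles have the same rest mass, so total mass = 2m
E = 2m·c² = 2 × 1.67×10⁻²⁷ × (3×10⁸)²
= 2 × 1.67×10⁻²⁷ × 9×10¹⁶
= 3.006×10⁻¹⁰ J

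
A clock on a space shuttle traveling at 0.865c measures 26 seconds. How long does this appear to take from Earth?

Proper time Δt₀ = 26 seconds
γ = 1/√(1 - 0.865²) = 1.993
Δt = γΔt₀ = 1.993 × 26 = 51.82 seconds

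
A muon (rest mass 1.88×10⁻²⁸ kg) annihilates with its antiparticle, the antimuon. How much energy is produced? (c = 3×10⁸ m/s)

Both particles have the same rest mass, so total mass = 2m
E = 2m·c² = 2 × 1.88×10⁻²⁸ × (3×10⁸)²
= 2 × 1.88×10⁻²⁸ × 9×10¹⁶
= 3.384×10⁻¹¹ J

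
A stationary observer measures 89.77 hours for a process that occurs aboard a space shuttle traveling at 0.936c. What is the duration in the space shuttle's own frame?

Dilated time Δt = 89.77 hours
γ = 1/√(1 - 0.936²) = 2.841
Δt₀ = Δt/γ = 89.77/2.841 = 31.60 hours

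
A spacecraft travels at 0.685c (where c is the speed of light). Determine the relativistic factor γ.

v/c = 0.685, so (v/c)² = 0.469225
1 - (v/c)² = 0.530775
γ = 1/√(0.530775) = 1.373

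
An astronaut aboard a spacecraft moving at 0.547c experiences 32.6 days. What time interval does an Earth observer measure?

Proper time Δt₀ = 32.6 days
γ = 1/√(1 - 0.547²) = 1.1946
Δt = γΔt₀ = 1.1946 × 32.6 = 38.94 days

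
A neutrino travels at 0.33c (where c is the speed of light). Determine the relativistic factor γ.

v/c = 0.33, so (v/c)² = 0.1089
1 - (v/c)² = 0.8911
γ = 1/√(0.8911) = 1.059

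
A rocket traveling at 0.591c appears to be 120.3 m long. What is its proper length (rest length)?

Contracted length L = 120.3 m
γ = 1/√(1 - 0.591²) = 1.2397
L₀ = γL = 1.2397 × 120.3 = 149.1 m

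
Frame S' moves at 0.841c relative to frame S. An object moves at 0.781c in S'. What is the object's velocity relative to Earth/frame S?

u = (u' + v)/(1 + u'v/c²)
Numerator: 0.781 + 0.841 = 1.622
Denominator: 1 + 0.656821 = 1.656821
u = 1.622/1.656821 = 0.9790c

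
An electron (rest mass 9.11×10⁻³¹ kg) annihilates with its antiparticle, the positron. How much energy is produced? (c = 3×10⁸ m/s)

Both particles have the same rest mass, so total mass = 2m
E = 2m·c² = 2 × 9.11×10⁻³¹ × (3×10⁸)²
= 2 × 9.11×10⁻³¹ × 9×10¹⁶
= 1.640×10⁻¹³ J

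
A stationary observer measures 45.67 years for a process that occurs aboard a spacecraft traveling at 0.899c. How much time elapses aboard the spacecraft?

Dilated time Δt = 45.67 years
γ = 1/√(1 - 0.899²) = 2.283
Δt₀ = Δt/γ = 45.67/2.283 = 20.00 years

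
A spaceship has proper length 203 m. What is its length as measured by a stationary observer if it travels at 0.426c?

Proper length L₀ = 203 m
γ = 1/√(1 - 0.426²) = 1.105
L = L₀/γ = 203/1.105 = 183.7 m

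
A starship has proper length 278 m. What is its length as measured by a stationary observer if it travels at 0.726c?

Proper length L₀ = 278 m
γ = 1/√(1 - 0.726²) = 1.454
L = L₀/γ = 278/1.454 = 191.2 m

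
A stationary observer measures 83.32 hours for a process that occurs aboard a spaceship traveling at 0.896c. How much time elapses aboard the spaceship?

Dilated time Δt = 83.32 hours
γ = 1/√(1 - 0.896²) = 2.252
Δt₀ = Δt/γ = 83.32/2.252 = 37.00 hours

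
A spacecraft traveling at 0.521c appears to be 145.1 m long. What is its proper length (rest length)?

Contracted length L = 145.1 m
γ = 1/√(1 - 0.521²) = 1.1716
L₀ = γL = 1.1716 × 145.1 = 170.0 m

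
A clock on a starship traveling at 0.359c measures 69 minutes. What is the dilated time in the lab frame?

Proper time Δt₀ = 69 minutes
γ = 1/√(1 - 0.359²) = 1.0714
Δt = γΔt₀ = 1.0714 × 69 = 73.93 minutes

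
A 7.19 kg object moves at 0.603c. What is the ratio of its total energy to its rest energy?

E = γmc², E₀ = mc²
E/E₀ = γ = 1/√(1 - 0.603²) = 1.254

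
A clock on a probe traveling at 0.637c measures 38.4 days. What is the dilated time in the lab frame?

Proper time Δt₀ = 38.4 days
γ = 1/√(1 - 0.637²) = 1.2972
Δt = γΔt₀ = 1.2972 × 38.4 = 49.81 days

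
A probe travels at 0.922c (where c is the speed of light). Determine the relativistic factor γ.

v/c = 0.922, so (v/c)² = 0.850084
1 - (v/c)² = 0.149916
γ = 1/√(0.149916) = 2.583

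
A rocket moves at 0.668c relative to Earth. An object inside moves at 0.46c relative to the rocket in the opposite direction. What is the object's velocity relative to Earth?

Object's velocity in rocket frame is u' = -0.46c
u = (u' + v)/(1 + u'v/c²) = (v - 0.46)/(1 - 0.46·v/c²)
Numerator: 0.668 - 0.46 = 0.208
Denominator: 1 - 0.30728 = 0.69272
u = 0.208/0.69272 = 0.3003c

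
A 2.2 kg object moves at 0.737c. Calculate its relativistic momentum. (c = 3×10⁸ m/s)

γ = 1/√(1 - 0.737²) = 1.4795
v = 0.737 × 3×10⁸ = 2.211×10⁸ m/s
p = γmv = 1.4795 × 2.2 × 2.211×10⁸ = 7.197×10⁸ kg·m/s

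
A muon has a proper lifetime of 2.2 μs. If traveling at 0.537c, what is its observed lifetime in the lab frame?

Proper lifetime τ₀ = 2.2 μs
γ = 1/√(1 - 0.537²) = 1.1854
τ = γτ₀ = 1.1854 × 2.2 μs = 2.608 μs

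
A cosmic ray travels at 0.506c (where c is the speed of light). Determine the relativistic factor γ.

v/c = 0.506, so (v/c)² = 0.256036
1 - (v/c)² = 0.743964
γ = 1/√(0.743964) = 1.159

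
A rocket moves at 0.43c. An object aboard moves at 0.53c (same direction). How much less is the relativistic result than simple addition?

Classical: u' + v = 0.53 + 0.43 = 0.96c
Relativistic: u = (0.53 + 0.43)/(1 + 0.2279) = 0.96/1.2279 = 0.7818c
Difference: 0.96 - 0.7818 = 0.1782c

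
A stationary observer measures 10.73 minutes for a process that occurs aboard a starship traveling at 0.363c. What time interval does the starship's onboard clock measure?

Dilated time Δt = 10.73 minutes
γ = 1/√(1 - 0.363²) = 1.0732
Δt₀ = Δt/γ = 10.73/1.0732 = 9.998 minutes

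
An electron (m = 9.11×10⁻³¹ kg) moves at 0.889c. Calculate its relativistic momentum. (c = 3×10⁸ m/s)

γ = 1/√(1 - 0.889²) = 2.184
v = 0.889 × 3×10⁸ = 2.667×10⁸ m/s
p = γmv = 2.184 × 9.11×10⁻³¹ × 2.667×10⁸ = 5.306×10⁻²² kg·m/s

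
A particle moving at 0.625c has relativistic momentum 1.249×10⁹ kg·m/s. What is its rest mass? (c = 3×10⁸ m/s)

γ = 1/√(1 - 0.625²) = 1.281
v = 0.625 × 3×10⁸ = 1.875×10⁸ m/s
m = p/(γv) = 1.249×10⁹/(1.281 × 1.875×10⁸) = 5.200 kg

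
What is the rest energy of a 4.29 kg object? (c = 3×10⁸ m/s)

c² = (3×10⁸)² = 9.000×10¹⁶ m²/s²
E₀ = mc² = 4.29 × 9.000×10¹⁶ = 3.861×10¹⁷ J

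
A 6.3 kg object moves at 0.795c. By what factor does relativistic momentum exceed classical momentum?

p_rel = γmv, p_class = mv
Ratio = γ = 1/√(1 - 0.795²) = 1.649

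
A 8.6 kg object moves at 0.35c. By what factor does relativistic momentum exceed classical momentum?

p_rel = γmv, p_class = mv
Ratio = γ = 1/√(1 - 0.35²) = 1.068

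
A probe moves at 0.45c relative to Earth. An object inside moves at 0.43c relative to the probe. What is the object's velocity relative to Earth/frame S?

u = (u' + v)/(1 + u'v/c²)
Numerator: 0.43 + 0.45 = 0.88
Denominator: 1 + 0.1935 = 1.1935
u = 0.88/1.1935 = 0.7373c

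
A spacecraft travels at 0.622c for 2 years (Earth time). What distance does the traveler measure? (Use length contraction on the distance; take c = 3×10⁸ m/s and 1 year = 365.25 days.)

Earth distance: d = v × t = 0.622c × 2 yr = 1.1777×10¹⁶ m
γ = 1.2771
d' = d/γ = 1.1777×10¹⁶/1.2771 = 9.222×10¹⁵ m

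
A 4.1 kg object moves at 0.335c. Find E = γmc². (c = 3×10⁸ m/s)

γ = 1/√(1 - 0.335²) = 1.0613
mc² = 4.1 × (3×10⁸)² = 3.690×10¹⁷ J
E = γmc² = 1.0613 × 3.690×10¹⁷ = 3.916×10¹⁷ J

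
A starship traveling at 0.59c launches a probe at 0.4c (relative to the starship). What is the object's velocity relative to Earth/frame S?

u = (u' + v)/(1 + u'v/c²)
Numerator: 0.4 + 0.59 = 0.99
Denominator: 1 + 0.236 = 1.236
u = 0.99/1.236 = 0.8010c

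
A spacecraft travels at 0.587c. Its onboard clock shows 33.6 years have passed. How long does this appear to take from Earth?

Proper time Δt₀ = 33.6 years
γ = 1/√(1 - 0.587²) = 1.235
Δt = γΔt₀ = 1.235 × 33.6 = 41.50 years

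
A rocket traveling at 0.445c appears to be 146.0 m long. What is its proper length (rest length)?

Contracted length L = 146.0 m
γ = 1/√(1 - 0.445²) = 1.1167
L₀ = γL = 1.1167 × 146.0 = 163.0 m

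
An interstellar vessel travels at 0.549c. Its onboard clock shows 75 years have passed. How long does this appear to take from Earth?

Proper time Δt₀ = 75 years
γ = 1/√(1 - 0.549²) = 1.1964
Δt = γΔt₀ = 1.1964 × 75 = 89.73 years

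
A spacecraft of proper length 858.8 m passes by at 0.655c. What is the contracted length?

Proper length L₀ = 858.8 m
γ = 1/√(1 - 0.655²) = 1.3234
L = L₀/γ = 858.8/1.3234 = 648.9 m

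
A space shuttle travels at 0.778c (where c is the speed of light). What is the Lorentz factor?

v/c = 0.778, so (v/c)² = 0.605284
1 - (v/c)² = 0.394716
γ = 1/√(0.394716) = 1.592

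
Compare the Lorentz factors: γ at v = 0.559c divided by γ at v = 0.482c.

γ₁ = 1/√(1 - 0.559²) = 1.206
γ₂ = 1/√(1 - 0.482²) = 1.141
γ₁/γ₂ = 1.206/1.141 = 1.057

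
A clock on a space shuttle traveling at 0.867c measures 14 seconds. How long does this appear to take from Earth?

Proper time Δt₀ = 14 seconds
γ = 1/√(1 - 0.867²) = 2.007
Δt = γΔt₀ = 2.007 × 14 = 28.10 seconds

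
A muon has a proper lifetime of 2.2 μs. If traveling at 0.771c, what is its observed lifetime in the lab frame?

Proper lifetime τ₀ = 2.2 μs
γ = 1/√(1 - 0.771²) = 1.5703
τ = γτ₀ = 1.5703 × 2.2 μs = 3.455 μs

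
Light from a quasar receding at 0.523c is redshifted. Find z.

β = 0.523
(1+β)/(1-β) = 1.523/0.477 = 3.193
√(3.193) = 1.7869
z = 1.7869 - 1 = 0.7869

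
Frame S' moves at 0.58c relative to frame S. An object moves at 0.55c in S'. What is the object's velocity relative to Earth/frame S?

u = (u' + v)/(1 + u'v/c²)
Numerator: 0.55 + 0.58 = 1.13
Denominator: 1 + 0.319 = 1.319
u = 1.13/1.319 = 0.8567c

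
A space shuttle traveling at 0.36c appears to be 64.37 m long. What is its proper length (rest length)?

Contracted length L = 64.37 m
γ = 1/√(1 - 0.36²) = 1.072
L₀ = γL = 1.072 × 64.37 = 69.00 m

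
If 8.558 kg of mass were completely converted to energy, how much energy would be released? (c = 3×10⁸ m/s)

Using E = mc²:
c² = (3×10⁸)² = 9×10¹⁶ m²/s²
E = 8.558 × 9×10¹⁶ = 7.702×10¹⁷ J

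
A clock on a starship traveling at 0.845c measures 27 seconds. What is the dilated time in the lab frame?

Proper time Δt₀ = 27 seconds
γ = 1/√(1 - 0.845²) = 1.870
Δt = γΔt₀ = 1.870 × 27 = 50.49 seconds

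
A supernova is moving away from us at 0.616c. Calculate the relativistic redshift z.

β = 0.616
(1+β)/(1-β) = 1.616/0.384 = 4.208
√(4.208) = 2.051
z = 2.051 - 1 = 1.051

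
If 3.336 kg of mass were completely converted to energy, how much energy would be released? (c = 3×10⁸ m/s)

Using E = mc²:
c² = (3×10⁸)² = 9×10¹⁶ m²/s²
E = 3.336 × 9×10¹⁶ = 3.002×10¹⁷ J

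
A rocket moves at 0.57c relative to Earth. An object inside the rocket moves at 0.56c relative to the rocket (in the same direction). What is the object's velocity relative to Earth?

u = (u' + v)/(1 + u'v/c²)
Numerator: 0.56 + 0.57 = 1.13
Denominator: 1 + 0.3192 = 1.3192
u = 1.13/1.3192 = 0.8566c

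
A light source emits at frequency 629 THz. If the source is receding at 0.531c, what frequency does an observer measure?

β = v/c = 0.531
(1-β)/(1+β) = 0.469/1.531 = 0.30634
Doppler factor = √(0.30634) = 0.55348
f_obs = 629 × 0.55348 = 348.1 THz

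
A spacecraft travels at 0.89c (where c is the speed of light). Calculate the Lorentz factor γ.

v/c = 0.89, so (v/c)² = 0.7921
1 - (v/c)² = 0.2079
γ = 1/√(0.2079) = 2.193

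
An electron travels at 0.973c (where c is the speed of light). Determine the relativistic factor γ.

v/c = 0.973, so (v/c)² = 0.946729
1 - (v/c)² = 0.053271
γ = 1/√(0.053271) = 4.333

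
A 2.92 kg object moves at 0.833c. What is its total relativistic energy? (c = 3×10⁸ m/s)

γ = 1/√(1 - 0.833²) = 1.8074
mc² = 2.92 × (3×10⁸)² = 2.628×10¹⁷ J
E = γmc² = 1.8074 × 2.628×10¹⁷ = 4.750×10¹⁷ J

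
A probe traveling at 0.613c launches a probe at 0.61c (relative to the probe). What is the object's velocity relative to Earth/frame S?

u = (u' + v)/(1 + u'v/c²)
Numerator: 0.61 + 0.613 = 1.223
Denominator: 1 + 0.37393 = 1.37393
u = 1.223/1.37393 = 0.8901c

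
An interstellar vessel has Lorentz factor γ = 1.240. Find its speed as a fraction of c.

From γ = 1/√(1 - v²/c²):
1/γ² = 1/1.240² = 0.6504
v²/c² = 1 - 0.6504 = 0.3496
v/c = √(0.3496) = 0.5913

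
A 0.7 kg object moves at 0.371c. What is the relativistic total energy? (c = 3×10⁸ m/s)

γ = 1/√(1 - 0.371²) = 1.0769
mc² = 0.7 × (3×10⁸)² = 6.300×10¹⁶ J
E = γmc² = 1.0769 × 6.300×10¹⁶ = 6.784×10¹⁶ J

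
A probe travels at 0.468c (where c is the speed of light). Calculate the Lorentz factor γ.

v/c = 0.468, so (v/c)² = 0.219024
1 - (v/c)² = 0.780976
γ = 1/√(0.780976) = 1.132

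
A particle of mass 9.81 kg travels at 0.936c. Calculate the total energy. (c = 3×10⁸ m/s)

γ = 1/√(1 - 0.936²) = 2.841
mc² = 9.81 × (3×10⁸)² = 8.829×10¹⁷ J
E = γmc² = 2.841 × 8.829×10¹⁷ = 2.508×10¹⁸ J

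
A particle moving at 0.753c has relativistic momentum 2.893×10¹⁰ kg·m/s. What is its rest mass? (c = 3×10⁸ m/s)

γ = 1/√(1 - 0.753²) = 1.5197
v = 0.753 × 3×10⁸ = 2.259×10⁸ m/s
m = p/(γv) = 2.893×10¹⁰/(1.5197 × 2.259×10⁸) = 84.27 kg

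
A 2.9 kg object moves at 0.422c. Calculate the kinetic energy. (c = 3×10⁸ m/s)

γ = 1/√(1 - 0.422²) = 1.10303
γ - 1 = 0.10303
KE = (γ-1)mc² = 0.10303 × 2.9 × (3×10⁸)² = 2.689×10¹⁶ J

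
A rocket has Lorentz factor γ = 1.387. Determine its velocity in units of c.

From γ = 1/√(1 - v²/c²):
1/γ² = 1/1.387² = 0.5198
v²/c² = 1 - 0.5198 = 0.4802
v/c = √(0.4802) = 0.6930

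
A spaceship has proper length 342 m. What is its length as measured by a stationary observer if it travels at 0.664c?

Proper length L₀ = 342 m
γ = 1/√(1 - 0.664²) = 1.3374
L = L₀/γ = 342/1.3374 = 255.7 m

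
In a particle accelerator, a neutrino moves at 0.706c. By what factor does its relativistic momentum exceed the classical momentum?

p_rel = γmv, p_class = mv
Ratio = γ = 1/√(1 - 0.706²)
= 1/√(0.501564) = 1.412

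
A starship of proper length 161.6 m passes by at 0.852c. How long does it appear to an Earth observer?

Proper length L₀ = 161.6 m
γ = 1/√(1 - 0.852²) = 1.9101
L = L₀/γ = 161.6/1.9101 = 84.60 m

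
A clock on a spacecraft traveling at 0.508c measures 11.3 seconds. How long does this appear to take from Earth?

Proper time Δt₀ = 11.3 seconds
γ = 1/√(1 - 0.508²) = 1.161
Δt = γΔt₀ = 1.161 × 11.3 = 13.12 seconds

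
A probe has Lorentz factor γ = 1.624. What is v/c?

From γ = 1/√(1 - v²/c²):
1/γ² = 1/1.624² = 0.3792
v²/c² = 1 - 0.3792 = 0.6208
v/c = √(0.6208) = 0.7879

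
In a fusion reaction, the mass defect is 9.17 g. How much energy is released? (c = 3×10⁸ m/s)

Convert mass defect: Δm = 9.17 g = 0.00917 kg
E = Δm·c² = 0.00917 × (3×10⁸)²
= 0.00917 × 9×10¹⁶ = 8.253×10¹⁴ J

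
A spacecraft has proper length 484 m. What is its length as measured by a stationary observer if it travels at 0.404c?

Proper length L₀ = 484 m
γ = 1/√(1 - 0.404²) = 1.0932
L = L₀/γ = 484/1.0932 = 442.7 m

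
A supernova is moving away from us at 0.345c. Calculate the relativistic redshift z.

β = 0.345
(1+β)/(1-β) = 1.345/0.655 = 2.053
√(2.053) = 1.433
z = 1.433 - 1 = 0.4330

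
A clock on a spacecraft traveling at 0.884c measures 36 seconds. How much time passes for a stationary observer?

Proper time Δt₀ = 36 seconds
γ = 1/√(1 - 0.884²) = 2.1391
Δt = γΔt₀ = 2.1391 × 36 = 77.01 seconds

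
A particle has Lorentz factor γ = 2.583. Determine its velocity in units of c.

From γ = 1/√(1 - v²/c²):
1/γ² = 1/2.583² = 0.1499
v²/c² = 1 - 0.1499 = 0.8501
v/c = √(0.8501) = 0.9220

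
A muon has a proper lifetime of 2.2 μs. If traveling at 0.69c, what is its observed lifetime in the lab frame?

Proper lifetime τ₀ = 2.2 μs
γ = 1/√(1 - 0.69²) = 1.38158
τ = γτ₀ = 1.38158 × 2.2 μs = 3.039 μs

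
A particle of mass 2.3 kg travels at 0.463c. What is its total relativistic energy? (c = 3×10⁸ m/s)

γ = 1/√(1 - 0.463²) = 1.128
mc² = 2.3 × (3×10⁸)² = 2.070×10¹⁷ J
E = γmc² = 1.128 × 2.070×10¹⁷ = 2.335×10¹⁷ J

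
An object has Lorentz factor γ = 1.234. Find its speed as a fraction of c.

From γ = 1/√(1 - v²/c²):
1/γ² = 1/1.234² = 0.6567
v²/c² = 1 - 0.6567 = 0.3433
v/c = √(0.3433) = 0.5859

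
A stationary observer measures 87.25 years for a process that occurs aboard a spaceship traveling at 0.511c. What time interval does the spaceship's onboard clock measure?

Dilated time Δt = 87.25 years
γ = 1/√(1 - 0.511²) = 1.1634
Δt₀ = Δt/γ = 87.25/1.1634 = 75.00 years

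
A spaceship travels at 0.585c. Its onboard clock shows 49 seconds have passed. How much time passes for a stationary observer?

Proper time Δt₀ = 49 seconds
γ = 1/√(1 - 0.585²) = 1.233
Δt = γΔt₀ = 1.233 × 49 = 60.42 seconds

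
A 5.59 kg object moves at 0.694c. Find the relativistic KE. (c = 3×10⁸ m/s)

γ = 1/√(1 - 0.694²) = 1.3889
γ - 1 = 0.3889
KE = (γ-1)mc² = 0.3889 × 5.59 × (3×10⁸)² = 1.957×10¹⁷ J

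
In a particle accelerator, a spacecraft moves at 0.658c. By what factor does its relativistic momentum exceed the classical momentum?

p_rel = γmv, p_class = mv
Ratio = γ = 1/√(1 - 0.658²)
= 1/√(0.567036) = 1.328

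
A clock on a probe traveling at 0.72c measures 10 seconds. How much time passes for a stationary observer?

Proper time Δt₀ = 10 seconds
γ = 1/√(1 - 0.72²) = 1.441
Δt = γΔt₀ = 1.441 × 10 = 14.41 seconds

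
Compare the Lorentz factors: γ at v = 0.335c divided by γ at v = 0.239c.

γ₁ = 1/√(1 - 0.335²) = 1.0613
γ₂ = 1/√(1 - 0.239²) = 1.0298
γ₁/γ₂ = 1.0613/1.0298 = 1.031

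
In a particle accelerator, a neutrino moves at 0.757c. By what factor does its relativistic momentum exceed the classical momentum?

p_rel = γmv, p_class = mv
Ratio = γ = 1/√(1 - 0.757²)
= 1/√(0.426951) = 1.530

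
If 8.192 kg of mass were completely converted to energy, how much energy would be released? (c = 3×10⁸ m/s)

Using E = mc²:
c² = (3×10⁸)² = 9×10¹⁶ m²/s²
E = 8.192 × 9×10¹⁶ = 7.373×10¹⁷ J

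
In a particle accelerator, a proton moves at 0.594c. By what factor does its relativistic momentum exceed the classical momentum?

p_rel = γmv, p_class = mv
Ratio = γ = 1/√(1 - 0.594²)
= 1/√(0.647164) = 1.243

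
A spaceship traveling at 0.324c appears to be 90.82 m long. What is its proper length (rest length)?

Contracted length L = 90.82 m
γ = 1/√(1 - 0.324²) = 1.057
L₀ = γL = 1.057 × 90.82 = 96.00 m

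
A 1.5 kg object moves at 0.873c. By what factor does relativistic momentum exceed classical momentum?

p_rel = γmv, p_class = mv
Ratio = γ = 1/√(1 - 0.873²) = 2.050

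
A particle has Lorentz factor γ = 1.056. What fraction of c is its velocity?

From γ = 1/√(1 - v²/c²):
1/γ² = 1/1.056² = 0.89675
v²/c² = 1 - 0.89675 = 0.10325
v/c = √(0.10325) = 0.3213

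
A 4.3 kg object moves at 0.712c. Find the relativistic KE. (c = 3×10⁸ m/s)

γ = 1/√(1 - 0.712²) = 1.4241
γ - 1 = 0.4241
KE = (γ-1)mc² = 0.4241 × 4.3 × (3×10⁸)² = 1.641×10¹⁷ J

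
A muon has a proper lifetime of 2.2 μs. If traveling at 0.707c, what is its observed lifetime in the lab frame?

Proper lifetime τ₀ = 2.2 μs
γ = 1/√(1 - 0.707²) = 1.414
τ = γτ₀ = 1.414 × 2.2 μs = 3.111 μs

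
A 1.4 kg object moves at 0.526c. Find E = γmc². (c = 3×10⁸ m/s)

γ = 1/√(1 - 0.526²) = 1.176
mc² = 1.4 × (3×10⁸)² = 1.260×10¹⁷ J
E = γmc² = 1.176 × 1.260×10¹⁷ = 1.482×10¹⁷ J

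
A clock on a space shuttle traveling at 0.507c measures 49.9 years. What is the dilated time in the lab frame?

Proper time Δt₀ = 49.9 years
γ = 1/√(1 - 0.507²) = 1.1602
Δt = γΔt₀ = 1.1602 × 49.9 = 57.89 years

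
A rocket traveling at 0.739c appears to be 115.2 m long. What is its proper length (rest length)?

Contracted length L = 115.2 m
γ = 1/√(1 - 0.739²) = 1.484
L₀ = γL = 1.484 × 115.2 = 171.0 m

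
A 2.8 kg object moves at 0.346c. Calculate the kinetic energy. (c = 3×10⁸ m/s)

γ = 1/√(1 - 0.346²) = 1.06583
γ - 1 = 0.06583
KE = (γ-1)mc² = 0.06583 × 2.8 × (3×10⁸)² = 1.659×10¹⁶ J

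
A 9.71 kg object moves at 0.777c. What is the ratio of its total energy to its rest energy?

E = γmc², E₀ = mc²
E/E₀ = γ = 1/√(1 - 0.777²) = 1.589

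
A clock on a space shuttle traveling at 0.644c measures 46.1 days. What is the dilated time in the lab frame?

Proper time Δt₀ = 46.1 days
γ = 1/√(1 - 0.644²) = 1.3071
Δt = γΔt₀ = 1.3071 × 46.1 = 60.26 days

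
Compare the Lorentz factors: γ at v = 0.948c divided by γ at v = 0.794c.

γ₁ = 1/√(1 - 0.948²) = 3.142
γ₂ = 1/√(1 - 0.794²) = 1.645
γ₁/γ₂ = 3.142/1.645 = 1.910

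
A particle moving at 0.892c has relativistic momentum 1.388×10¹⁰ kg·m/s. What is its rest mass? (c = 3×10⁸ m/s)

γ = 1/√(1 - 0.892²) = 2.212
v = 0.892 × 3×10⁸ = 2.676×10⁸ m/s
m = p/(γv) = 1.388×10¹⁰/(2.212 × 2.676×10⁸) = 23.45 kg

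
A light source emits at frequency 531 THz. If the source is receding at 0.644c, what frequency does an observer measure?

β = v/c = 0.644
(1-β)/(1+β) = 0.356/1.644 = 0.2165
Doppler factor = √(0.2165) = 0.4653
f_obs = 531 × 0.4653 = 247.1 THz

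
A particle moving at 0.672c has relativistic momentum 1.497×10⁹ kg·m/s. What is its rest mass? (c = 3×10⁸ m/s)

γ = 1/√(1 - 0.672²) = 1.3503
v = 0.672 × 3×10⁸ = 2.016×10⁸ m/s
m = p/(γv) = 1.497×10⁹/(1.3503 × 2.016×10⁸) = 5.499 kg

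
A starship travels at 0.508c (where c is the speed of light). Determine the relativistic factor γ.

v/c = 0.508, so (v/c)² = 0.258064
1 - (v/c)² = 0.741936
γ = 1/√(0.741936) = 1.161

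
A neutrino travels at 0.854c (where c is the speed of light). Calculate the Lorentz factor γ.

v/c = 0.854, so (v/c)² = 0.729316
1 - (v/c)² = 0.270684
γ = 1/√(0.270684) = 1.922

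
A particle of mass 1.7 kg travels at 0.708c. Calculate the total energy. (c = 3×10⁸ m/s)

γ = 1/√(1 - 0.708²) = 1.416
mc² = 1.7 × (3×10⁸)² = 1.530×10¹⁷ J
E = γmc² = 1.416 × 1.530×10¹⁷ = 2.166×10¹⁷ J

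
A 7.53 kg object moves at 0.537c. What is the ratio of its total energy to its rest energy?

E = γmc², E₀ = mc²
E/E₀ = γ = 1/√(1 - 0.537²) = 1.185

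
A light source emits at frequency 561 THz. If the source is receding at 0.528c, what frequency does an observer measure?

β = v/c = 0.528
(1-β)/(1+β) = 0.472/1.528 = 0.3089
Doppler factor = √(0.3089) = 0.5558
f_obs = 561 × 0.5558 = 311.8 THz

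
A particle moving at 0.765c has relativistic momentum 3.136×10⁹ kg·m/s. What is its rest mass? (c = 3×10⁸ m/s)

γ = 1/√(1 - 0.765²) = 1.5527
v = 0.765 × 3×10⁸ = 2.295×10⁸ m/s
m = p/(γv) = 3.136×10⁹/(1.5527 × 2.295×10⁸) = 8.800 kg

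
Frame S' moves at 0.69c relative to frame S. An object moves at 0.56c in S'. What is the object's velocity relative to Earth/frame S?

u = (u' + v)/(1 + u'v/c²)
Numerator: 0.56 + 0.69 = 1.25
Denominator: 1 + 0.3864 = 1.3864
u = 1.25/1.3864 = 0.9016c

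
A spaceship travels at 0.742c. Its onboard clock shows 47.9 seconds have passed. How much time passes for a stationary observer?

Proper time Δt₀ = 47.9 seconds
γ = 1/√(1 - 0.742²) = 1.4916
Δt = γΔt₀ = 1.4916 × 47.9 = 71.45 seconds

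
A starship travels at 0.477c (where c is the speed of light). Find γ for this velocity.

v/c = 0.477, so (v/c)² = 0.227529
1 - (v/c)² = 0.772471
γ = 1/√(0.772471) = 1.138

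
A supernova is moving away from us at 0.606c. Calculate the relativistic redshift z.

β = 0.606
(1+β)/(1-β) = 1.606/0.394 = 4.076
√(4.076) = 2.019
z = 2.019 - 1 = 1.019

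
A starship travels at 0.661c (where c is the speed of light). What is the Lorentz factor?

v/c = 0.661, so (v/c)² = 0.436921
1 - (v/c)² = 0.563079
γ = 1/√(0.563079) = 1.333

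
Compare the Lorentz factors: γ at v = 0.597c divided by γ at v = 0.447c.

γ₁ = 1/√(1 - 0.597²) = 1.247
γ₂ = 1/√(1 - 0.447²) = 1.118
γ₁/γ₂ = 1.247/1.118 = 1.115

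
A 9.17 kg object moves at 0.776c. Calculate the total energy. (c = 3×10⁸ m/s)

γ = 1/√(1 - 0.776²) = 1.585
mc² = 9.17 × (3×10⁸)² = 8.253×10¹⁷ J
E = γmc² = 1.585 × 8.253×10¹⁷ = 1.308×10¹⁸ J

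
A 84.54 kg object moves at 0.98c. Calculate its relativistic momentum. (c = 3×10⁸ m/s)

γ = 1/√(1 - 0.98²) = 5.025
v = 0.98 × 3×10⁸ = 2.940×10⁸ m/s
p = γmv = 5.025 × 84.54 × 2.940×10⁸ = 1.249×10¹¹ kg·m/s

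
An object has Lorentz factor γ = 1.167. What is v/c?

From γ = 1/√(1 - v²/c²):
1/γ² = 1/1.167² = 0.7343
v²/c² = 1 - 0.7343 = 0.2657
v/c = √(0.2657) = 0.5155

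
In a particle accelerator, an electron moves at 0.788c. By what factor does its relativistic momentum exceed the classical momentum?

p_rel = γmv, p_class = mv
Ratio = γ = 1/√(1 - 0.788²)
= 1/√(0.379056) = 1.624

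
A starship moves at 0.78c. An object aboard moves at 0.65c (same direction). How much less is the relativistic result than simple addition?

Classical: u' + v = 0.65 + 0.78 = 1.43c
Relativistic: u = (0.65 + 0.78)/(1 + 0.507) = 1.43/1.507 = 0.9489c
Difference: 1.43 - 0.9489 = 0.4811c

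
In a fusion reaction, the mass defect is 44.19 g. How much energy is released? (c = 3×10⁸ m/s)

Convert mass defect: Δm = 44.19 g = 0.04419 kg
E = Δm·c² = 0.04419 × (3×10⁸)²
= 0.04419 × 9×10¹⁶ = 3.977×10¹⁵ J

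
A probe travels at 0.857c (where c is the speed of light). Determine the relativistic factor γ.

v/c = 0.857, so (v/c)² = 0.734449
1 - (v/c)² = 0.265551
γ = 1/√(0.265551) = 1.941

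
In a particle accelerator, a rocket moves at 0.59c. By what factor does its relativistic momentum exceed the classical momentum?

p_rel = γmv, p_class = mv
Ratio = γ = 1/√(1 - 0.59²)
= 1/√(0.6519) = 1.239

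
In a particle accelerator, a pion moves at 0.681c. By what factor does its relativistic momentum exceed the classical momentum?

p_rel = γmv, p_class = mv
Ratio = γ = 1/√(1 - 0.681²)
= 1/√(0.536239) = 1.366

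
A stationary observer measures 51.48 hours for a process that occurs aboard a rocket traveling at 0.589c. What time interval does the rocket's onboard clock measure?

Dilated time Δt = 51.48 hours
γ = 1/√(1 - 0.589²) = 1.2374
Δt₀ = Δt/γ = 51.48/1.2374 = 41.60 hours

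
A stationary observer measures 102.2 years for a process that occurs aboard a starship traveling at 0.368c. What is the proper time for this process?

Dilated time Δt = 102.2 years
γ = 1/√(1 - 0.368²) = 1.0755
Δt₀ = Δt/γ = 102.2/1.0755 = 95.03 years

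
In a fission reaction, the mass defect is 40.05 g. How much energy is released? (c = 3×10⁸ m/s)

Convert mass defect: Δm = 40.05 g = 0.04005 kg
E = Δm·c² = 0.04005 × (3×10⁸)²
= 0.04005 × 9×10¹⁶ = 3.605×10¹⁵ J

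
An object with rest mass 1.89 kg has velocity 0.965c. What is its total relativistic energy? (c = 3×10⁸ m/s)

γ = 1/√(1 - 0.965²) = 3.813
mc² = 1.89 × (3×10⁸)² = 1.701×10¹⁷ J
E = γmc² = 3.813 × 1.701×10¹⁷ = 6.486×10¹⁷ J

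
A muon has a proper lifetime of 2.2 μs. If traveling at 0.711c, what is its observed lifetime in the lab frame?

Proper lifetime τ₀ = 2.2 μs
γ = 1/√(1 - 0.711²) = 1.4221
τ = γτ₀ = 1.4221 × 2.2 μs = 3.129 μs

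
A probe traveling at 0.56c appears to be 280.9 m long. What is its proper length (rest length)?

Contracted length L = 280.9 m
γ = 1/√(1 - 0.56²) = 1.207
L₀ = γL = 1.207 × 280.9 = 339.0 m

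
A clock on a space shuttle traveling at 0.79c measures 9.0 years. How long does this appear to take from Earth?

Proper time Δt₀ = 9.0 years
γ = 1/√(1 - 0.79²) = 1.631
Δt = γΔt₀ = 1.631 × 9.0 = 14.68 years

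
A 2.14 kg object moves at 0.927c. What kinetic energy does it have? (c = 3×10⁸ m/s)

γ = 1/√(1 - 0.927²) = 2.666
γ - 1 = 1.666
KE = (γ-1)mc² = 1.666 × 2.14 × (3×10⁸)² = 3.209×10¹⁷ J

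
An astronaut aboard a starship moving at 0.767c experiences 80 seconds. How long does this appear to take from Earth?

Proper time Δt₀ = 80 seconds
γ = 1/√(1 - 0.767²) = 1.5585
Δt = γΔt₀ = 1.5585 × 80 = 124.7 seconds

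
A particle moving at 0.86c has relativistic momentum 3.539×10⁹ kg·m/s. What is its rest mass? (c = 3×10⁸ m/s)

γ = 1/√(1 - 0.86²) = 1.9597
v = 0.86 × 3×10⁸ = 2.580×10⁸ m/s
m = p/(γv) = 3.539×10⁹/(1.9597 × 2.580×10⁸) = 7.000 kg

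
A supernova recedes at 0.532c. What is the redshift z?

β = 0.532
(1+β)/(1-β) = 1.532/0.468 = 3.2735
√(3.2735) = 1.8093
z = 1.8093 - 1 = 0.8093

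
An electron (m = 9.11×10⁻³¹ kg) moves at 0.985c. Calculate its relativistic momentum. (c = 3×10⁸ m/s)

γ = 1/√(1 - 0.985²) = 5.795
v = 0.985 × 3×10⁸ = 2.955×10⁸ m/s
p = γmv = 5.795 × 9.11×10⁻³¹ × 2.955×10⁸ = 1.560×10⁻²¹ kg·m/s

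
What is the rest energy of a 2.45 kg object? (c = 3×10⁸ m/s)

c² = (3×10⁸)² = 9.000×10¹⁶ m²/s²
E₀ = mc² = 2.45 × 9.000×10¹⁶ = 2.205×10¹⁷ J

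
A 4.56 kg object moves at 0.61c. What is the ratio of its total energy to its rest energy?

E = γmc², E₀ = mc²
E/E₀ = γ = 1/√(1 - 0.61²) = 1.262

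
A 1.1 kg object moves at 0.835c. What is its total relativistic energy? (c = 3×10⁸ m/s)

γ = 1/√(1 - 0.835²) = 1.817
mc² = 1.1 × (3×10⁸)² = 9.900×10¹⁶ J
E = γmc² = 1.817 × 9.900×10¹⁶ = 1.799×10¹⁷ J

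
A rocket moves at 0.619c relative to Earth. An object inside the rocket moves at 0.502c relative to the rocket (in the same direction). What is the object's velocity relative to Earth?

u = (u' + v)/(1 + u'v/c²)
Numerator: 0.502 + 0.619 = 1.121
Denominator: 1 + 0.310738 = 1.310738
u = 1.121/1.310738 = 0.8552c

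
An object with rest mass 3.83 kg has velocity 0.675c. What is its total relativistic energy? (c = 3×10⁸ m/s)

γ = 1/√(1 - 0.675²) = 1.3553
mc² = 3.83 × (3×10⁸)² = 3.447×10¹⁷ J
E = γmc² = 1.3553 × 3.447×10¹⁷ = 4.672×10¹⁷ J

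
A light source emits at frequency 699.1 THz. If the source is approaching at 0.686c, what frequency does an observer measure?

β = v/c = 0.686
(1+β)/(1-β) = 1.686/0.314 = 5.369
Doppler factor = √(5.369) = 2.317
f_obs = 699.1 × 2.317 = 1620 THz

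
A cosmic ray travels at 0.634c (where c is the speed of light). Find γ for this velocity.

v/c = 0.634, so (v/c)² = 0.401956
1 - (v/c)² = 0.598044
γ = 1/√(0.598044) = 1.293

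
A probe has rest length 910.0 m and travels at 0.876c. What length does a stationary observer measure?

Proper length L₀ = 910.0 m
γ = 1/√(1 - 0.876²) = 2.0734
L = L₀/γ = 910.0/2.0734 = 438.9 m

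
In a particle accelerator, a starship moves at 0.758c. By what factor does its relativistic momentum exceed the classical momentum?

p_rel = γmv, p_class = mv
Ratio = γ = 1/√(1 - 0.758²)
= 1/√(0.425436) = 1.533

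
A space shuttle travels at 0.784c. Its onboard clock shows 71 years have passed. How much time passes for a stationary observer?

Proper time Δt₀ = 71 years
γ = 1/√(1 - 0.784²) = 1.611
Δt = γΔt₀ = 1.611 × 71 = 114.4 years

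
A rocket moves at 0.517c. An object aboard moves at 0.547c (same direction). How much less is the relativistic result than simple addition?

Classical: u' + v = 0.547 + 0.517 = 1.064c
Relativistic: u = (0.547 + 0.517)/(1 + 0.282799) = 1.064/1.282799 = 0.8294c
Difference: 1.064 - 0.8294 = 0.2346c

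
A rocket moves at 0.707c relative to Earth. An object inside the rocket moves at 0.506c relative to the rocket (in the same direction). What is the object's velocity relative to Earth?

u = (u' + v)/(1 + u'v/c²)
Numerator: 0.506 + 0.707 = 1.213
Denominator: 1 + 0.357742 = 1.357742
u = 1.213/1.357742 = 0.8934c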